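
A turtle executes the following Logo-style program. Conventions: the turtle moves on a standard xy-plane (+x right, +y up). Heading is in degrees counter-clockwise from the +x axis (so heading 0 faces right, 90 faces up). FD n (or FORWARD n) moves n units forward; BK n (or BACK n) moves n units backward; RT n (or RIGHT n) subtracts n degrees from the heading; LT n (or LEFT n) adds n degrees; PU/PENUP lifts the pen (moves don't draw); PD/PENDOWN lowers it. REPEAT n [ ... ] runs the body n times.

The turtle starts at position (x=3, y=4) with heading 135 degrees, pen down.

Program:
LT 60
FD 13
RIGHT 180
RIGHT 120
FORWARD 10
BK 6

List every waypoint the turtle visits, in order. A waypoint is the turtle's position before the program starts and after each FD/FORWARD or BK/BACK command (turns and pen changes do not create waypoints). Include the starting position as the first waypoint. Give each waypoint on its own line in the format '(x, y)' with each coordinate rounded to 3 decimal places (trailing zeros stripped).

Answer: (3, 4)
(-9.557, 0.635)
(-12.145, -9.024)
(-10.592, -3.228)

Derivation:
Executing turtle program step by step:
Start: pos=(3,4), heading=135, pen down
LT 60: heading 135 -> 195
FD 13: (3,4) -> (-9.557,0.635) [heading=195, draw]
RT 180: heading 195 -> 15
RT 120: heading 15 -> 255
FD 10: (-9.557,0.635) -> (-12.145,-9.024) [heading=255, draw]
BK 6: (-12.145,-9.024) -> (-10.592,-3.228) [heading=255, draw]
Final: pos=(-10.592,-3.228), heading=255, 3 segment(s) drawn
Waypoints (4 total):
(3, 4)
(-9.557, 0.635)
(-12.145, -9.024)
(-10.592, -3.228)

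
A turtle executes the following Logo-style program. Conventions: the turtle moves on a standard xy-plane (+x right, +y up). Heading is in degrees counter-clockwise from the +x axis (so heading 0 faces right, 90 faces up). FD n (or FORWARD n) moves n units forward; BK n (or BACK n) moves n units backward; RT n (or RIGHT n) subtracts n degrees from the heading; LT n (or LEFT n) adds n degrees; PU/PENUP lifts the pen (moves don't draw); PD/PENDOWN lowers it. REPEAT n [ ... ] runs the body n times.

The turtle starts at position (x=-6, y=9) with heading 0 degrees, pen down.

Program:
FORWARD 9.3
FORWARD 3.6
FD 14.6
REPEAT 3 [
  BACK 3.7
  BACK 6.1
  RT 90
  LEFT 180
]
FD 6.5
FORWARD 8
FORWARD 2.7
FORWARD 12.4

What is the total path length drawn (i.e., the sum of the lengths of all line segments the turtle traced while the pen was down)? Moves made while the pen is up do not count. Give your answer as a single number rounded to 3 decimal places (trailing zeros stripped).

Answer: 86.5

Derivation:
Executing turtle program step by step:
Start: pos=(-6,9), heading=0, pen down
FD 9.3: (-6,9) -> (3.3,9) [heading=0, draw]
FD 3.6: (3.3,9) -> (6.9,9) [heading=0, draw]
FD 14.6: (6.9,9) -> (21.5,9) [heading=0, draw]
REPEAT 3 [
  -- iteration 1/3 --
  BK 3.7: (21.5,9) -> (17.8,9) [heading=0, draw]
  BK 6.1: (17.8,9) -> (11.7,9) [heading=0, draw]
  RT 90: heading 0 -> 270
  LT 180: heading 270 -> 90
  -- iteration 2/3 --
  BK 3.7: (11.7,9) -> (11.7,5.3) [heading=90, draw]
  BK 6.1: (11.7,5.3) -> (11.7,-0.8) [heading=90, draw]
  RT 90: heading 90 -> 0
  LT 180: heading 0 -> 180
  -- iteration 3/3 --
  BK 3.7: (11.7,-0.8) -> (15.4,-0.8) [heading=180, draw]
  BK 6.1: (15.4,-0.8) -> (21.5,-0.8) [heading=180, draw]
  RT 90: heading 180 -> 90
  LT 180: heading 90 -> 270
]
FD 6.5: (21.5,-0.8) -> (21.5,-7.3) [heading=270, draw]
FD 8: (21.5,-7.3) -> (21.5,-15.3) [heading=270, draw]
FD 2.7: (21.5,-15.3) -> (21.5,-18) [heading=270, draw]
FD 12.4: (21.5,-18) -> (21.5,-30.4) [heading=270, draw]
Final: pos=(21.5,-30.4), heading=270, 13 segment(s) drawn

Segment lengths:
  seg 1: (-6,9) -> (3.3,9), length = 9.3
  seg 2: (3.3,9) -> (6.9,9), length = 3.6
  seg 3: (6.9,9) -> (21.5,9), length = 14.6
  seg 4: (21.5,9) -> (17.8,9), length = 3.7
  seg 5: (17.8,9) -> (11.7,9), length = 6.1
  seg 6: (11.7,9) -> (11.7,5.3), length = 3.7
  seg 7: (11.7,5.3) -> (11.7,-0.8), length = 6.1
  seg 8: (11.7,-0.8) -> (15.4,-0.8), length = 3.7
  seg 9: (15.4,-0.8) -> (21.5,-0.8), length = 6.1
  seg 10: (21.5,-0.8) -> (21.5,-7.3), length = 6.5
  seg 11: (21.5,-7.3) -> (21.5,-15.3), length = 8
  seg 12: (21.5,-15.3) -> (21.5,-18), length = 2.7
  seg 13: (21.5,-18) -> (21.5,-30.4), length = 12.4
Total = 86.5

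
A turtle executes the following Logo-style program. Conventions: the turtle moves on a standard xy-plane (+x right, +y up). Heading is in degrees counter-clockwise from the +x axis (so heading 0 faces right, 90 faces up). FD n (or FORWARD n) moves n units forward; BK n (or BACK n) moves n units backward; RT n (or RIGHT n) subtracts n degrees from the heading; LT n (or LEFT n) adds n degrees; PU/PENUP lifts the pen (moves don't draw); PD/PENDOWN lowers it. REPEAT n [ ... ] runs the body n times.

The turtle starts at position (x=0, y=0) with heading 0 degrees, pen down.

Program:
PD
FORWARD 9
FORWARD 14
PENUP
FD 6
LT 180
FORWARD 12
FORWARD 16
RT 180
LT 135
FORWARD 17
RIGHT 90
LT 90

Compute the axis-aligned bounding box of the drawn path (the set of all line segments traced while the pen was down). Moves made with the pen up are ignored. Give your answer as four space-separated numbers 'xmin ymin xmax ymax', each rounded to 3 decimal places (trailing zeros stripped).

Executing turtle program step by step:
Start: pos=(0,0), heading=0, pen down
PD: pen down
FD 9: (0,0) -> (9,0) [heading=0, draw]
FD 14: (9,0) -> (23,0) [heading=0, draw]
PU: pen up
FD 6: (23,0) -> (29,0) [heading=0, move]
LT 180: heading 0 -> 180
FD 12: (29,0) -> (17,0) [heading=180, move]
FD 16: (17,0) -> (1,0) [heading=180, move]
RT 180: heading 180 -> 0
LT 135: heading 0 -> 135
FD 17: (1,0) -> (-11.021,12.021) [heading=135, move]
RT 90: heading 135 -> 45
LT 90: heading 45 -> 135
Final: pos=(-11.021,12.021), heading=135, 2 segment(s) drawn

Segment endpoints: x in {0, 9, 23}, y in {0}
xmin=0, ymin=0, xmax=23, ymax=0

Answer: 0 0 23 0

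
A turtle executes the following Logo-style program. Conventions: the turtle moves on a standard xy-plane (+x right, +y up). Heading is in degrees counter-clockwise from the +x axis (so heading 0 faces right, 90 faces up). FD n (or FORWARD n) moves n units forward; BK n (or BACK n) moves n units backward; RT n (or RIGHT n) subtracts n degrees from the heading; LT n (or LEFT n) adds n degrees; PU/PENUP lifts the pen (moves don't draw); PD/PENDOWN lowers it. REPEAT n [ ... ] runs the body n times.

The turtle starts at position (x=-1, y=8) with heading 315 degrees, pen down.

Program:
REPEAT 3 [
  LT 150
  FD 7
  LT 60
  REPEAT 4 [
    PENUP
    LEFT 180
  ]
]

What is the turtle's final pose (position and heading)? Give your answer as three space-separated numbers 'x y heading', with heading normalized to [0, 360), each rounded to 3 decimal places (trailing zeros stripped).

Executing turtle program step by step:
Start: pos=(-1,8), heading=315, pen down
REPEAT 3 [
  -- iteration 1/3 --
  LT 150: heading 315 -> 105
  FD 7: (-1,8) -> (-2.812,14.761) [heading=105, draw]
  LT 60: heading 105 -> 165
  REPEAT 4 [
    -- iteration 1/4 --
    PU: pen up
    LT 180: heading 165 -> 345
    -- iteration 2/4 --
    PU: pen up
    LT 180: heading 345 -> 165
    -- iteration 3/4 --
    PU: pen up
    LT 180: heading 165 -> 345
    -- iteration 4/4 --
    PU: pen up
    LT 180: heading 345 -> 165
  ]
  -- iteration 2/3 --
  LT 150: heading 165 -> 315
  FD 7: (-2.812,14.761) -> (2.138,9.812) [heading=315, move]
  LT 60: heading 315 -> 15
  REPEAT 4 [
    -- iteration 1/4 --
    PU: pen up
    LT 180: heading 15 -> 195
    -- iteration 2/4 --
    PU: pen up
    LT 180: heading 195 -> 15
    -- iteration 3/4 --
    PU: pen up
    LT 180: heading 15 -> 195
    -- iteration 4/4 --
    PU: pen up
    LT 180: heading 195 -> 15
  ]
  -- iteration 3/3 --
  LT 150: heading 15 -> 165
  FD 7: (2.138,9.812) -> (-4.623,11.623) [heading=165, move]
  LT 60: heading 165 -> 225
  REPEAT 4 [
    -- iteration 1/4 --
    PU: pen up
    LT 180: heading 225 -> 45
    -- iteration 2/4 --
    PU: pen up
    LT 180: heading 45 -> 225
    -- iteration 3/4 --
    PU: pen up
    LT 180: heading 225 -> 45
    -- iteration 4/4 --
    PU: pen up
    LT 180: heading 45 -> 225
  ]
]
Final: pos=(-4.623,11.623), heading=225, 1 segment(s) drawn

Answer: -4.623 11.623 225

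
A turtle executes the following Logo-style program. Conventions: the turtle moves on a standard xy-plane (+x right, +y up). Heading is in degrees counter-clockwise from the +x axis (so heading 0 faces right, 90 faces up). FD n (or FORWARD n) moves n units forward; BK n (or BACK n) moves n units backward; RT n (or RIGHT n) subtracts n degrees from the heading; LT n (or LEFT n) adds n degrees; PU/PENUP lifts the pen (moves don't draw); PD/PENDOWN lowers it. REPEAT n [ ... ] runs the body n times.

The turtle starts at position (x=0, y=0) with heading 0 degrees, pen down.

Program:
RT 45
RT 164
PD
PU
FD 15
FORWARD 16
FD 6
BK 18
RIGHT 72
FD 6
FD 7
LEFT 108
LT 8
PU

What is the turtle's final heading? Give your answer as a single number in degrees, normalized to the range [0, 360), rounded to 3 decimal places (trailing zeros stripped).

Answer: 195

Derivation:
Executing turtle program step by step:
Start: pos=(0,0), heading=0, pen down
RT 45: heading 0 -> 315
RT 164: heading 315 -> 151
PD: pen down
PU: pen up
FD 15: (0,0) -> (-13.119,7.272) [heading=151, move]
FD 16: (-13.119,7.272) -> (-27.113,15.029) [heading=151, move]
FD 6: (-27.113,15.029) -> (-32.361,17.938) [heading=151, move]
BK 18: (-32.361,17.938) -> (-16.618,9.211) [heading=151, move]
RT 72: heading 151 -> 79
FD 6: (-16.618,9.211) -> (-15.473,15.101) [heading=79, move]
FD 7: (-15.473,15.101) -> (-14.137,21.973) [heading=79, move]
LT 108: heading 79 -> 187
LT 8: heading 187 -> 195
PU: pen up
Final: pos=(-14.137,21.973), heading=195, 0 segment(s) drawn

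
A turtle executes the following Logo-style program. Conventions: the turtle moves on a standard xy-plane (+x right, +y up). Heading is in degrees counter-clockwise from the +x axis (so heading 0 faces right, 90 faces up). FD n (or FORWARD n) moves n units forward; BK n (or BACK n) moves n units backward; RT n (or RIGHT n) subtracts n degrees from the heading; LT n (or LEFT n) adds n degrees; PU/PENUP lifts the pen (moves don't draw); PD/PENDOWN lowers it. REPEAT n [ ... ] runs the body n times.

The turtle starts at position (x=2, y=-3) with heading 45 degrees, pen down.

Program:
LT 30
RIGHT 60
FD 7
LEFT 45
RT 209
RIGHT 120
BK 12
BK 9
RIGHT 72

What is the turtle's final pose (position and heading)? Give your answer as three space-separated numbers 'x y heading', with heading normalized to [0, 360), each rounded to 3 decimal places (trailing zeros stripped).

Answer: 9.128 -22.185 19

Derivation:
Executing turtle program step by step:
Start: pos=(2,-3), heading=45, pen down
LT 30: heading 45 -> 75
RT 60: heading 75 -> 15
FD 7: (2,-3) -> (8.761,-1.188) [heading=15, draw]
LT 45: heading 15 -> 60
RT 209: heading 60 -> 211
RT 120: heading 211 -> 91
BK 12: (8.761,-1.188) -> (8.971,-13.186) [heading=91, draw]
BK 9: (8.971,-13.186) -> (9.128,-22.185) [heading=91, draw]
RT 72: heading 91 -> 19
Final: pos=(9.128,-22.185), heading=19, 3 segment(s) drawn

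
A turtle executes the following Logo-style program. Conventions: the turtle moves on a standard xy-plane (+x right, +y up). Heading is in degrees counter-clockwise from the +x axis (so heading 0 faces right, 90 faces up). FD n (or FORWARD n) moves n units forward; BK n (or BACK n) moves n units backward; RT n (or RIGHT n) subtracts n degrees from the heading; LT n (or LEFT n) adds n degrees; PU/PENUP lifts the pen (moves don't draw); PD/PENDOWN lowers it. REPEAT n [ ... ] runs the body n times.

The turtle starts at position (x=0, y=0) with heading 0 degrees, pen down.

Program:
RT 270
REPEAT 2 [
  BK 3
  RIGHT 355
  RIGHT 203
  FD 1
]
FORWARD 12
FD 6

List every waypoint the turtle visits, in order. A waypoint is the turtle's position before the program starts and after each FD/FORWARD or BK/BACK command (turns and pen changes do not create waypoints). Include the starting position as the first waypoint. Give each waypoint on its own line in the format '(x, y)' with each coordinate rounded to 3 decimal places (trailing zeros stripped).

Answer: (0, 0)
(0, -3)
(-0.309, -3.951)
(0.618, -1.098)
(1.206, -0.289)
(8.259, 9.419)
(11.786, 14.273)

Derivation:
Executing turtle program step by step:
Start: pos=(0,0), heading=0, pen down
RT 270: heading 0 -> 90
REPEAT 2 [
  -- iteration 1/2 --
  BK 3: (0,0) -> (0,-3) [heading=90, draw]
  RT 355: heading 90 -> 95
  RT 203: heading 95 -> 252
  FD 1: (0,-3) -> (-0.309,-3.951) [heading=252, draw]
  -- iteration 2/2 --
  BK 3: (-0.309,-3.951) -> (0.618,-1.098) [heading=252, draw]
  RT 355: heading 252 -> 257
  RT 203: heading 257 -> 54
  FD 1: (0.618,-1.098) -> (1.206,-0.289) [heading=54, draw]
]
FD 12: (1.206,-0.289) -> (8.259,9.419) [heading=54, draw]
FD 6: (8.259,9.419) -> (11.786,14.273) [heading=54, draw]
Final: pos=(11.786,14.273), heading=54, 6 segment(s) drawn
Waypoints (7 total):
(0, 0)
(0, -3)
(-0.309, -3.951)
(0.618, -1.098)
(1.206, -0.289)
(8.259, 9.419)
(11.786, 14.273)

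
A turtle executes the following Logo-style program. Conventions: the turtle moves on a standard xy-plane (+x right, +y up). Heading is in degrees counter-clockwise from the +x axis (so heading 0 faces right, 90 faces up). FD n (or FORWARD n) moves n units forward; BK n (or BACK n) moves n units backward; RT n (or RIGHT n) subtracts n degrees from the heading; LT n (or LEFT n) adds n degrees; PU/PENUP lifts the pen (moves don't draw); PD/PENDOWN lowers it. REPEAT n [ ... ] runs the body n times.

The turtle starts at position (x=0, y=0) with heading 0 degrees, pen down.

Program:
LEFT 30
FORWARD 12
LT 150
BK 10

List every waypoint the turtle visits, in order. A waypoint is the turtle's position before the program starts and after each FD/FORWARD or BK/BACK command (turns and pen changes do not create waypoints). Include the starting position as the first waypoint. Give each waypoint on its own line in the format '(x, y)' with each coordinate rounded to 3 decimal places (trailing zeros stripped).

Answer: (0, 0)
(10.392, 6)
(20.392, 6)

Derivation:
Executing turtle program step by step:
Start: pos=(0,0), heading=0, pen down
LT 30: heading 0 -> 30
FD 12: (0,0) -> (10.392,6) [heading=30, draw]
LT 150: heading 30 -> 180
BK 10: (10.392,6) -> (20.392,6) [heading=180, draw]
Final: pos=(20.392,6), heading=180, 2 segment(s) drawn
Waypoints (3 total):
(0, 0)
(10.392, 6)
(20.392, 6)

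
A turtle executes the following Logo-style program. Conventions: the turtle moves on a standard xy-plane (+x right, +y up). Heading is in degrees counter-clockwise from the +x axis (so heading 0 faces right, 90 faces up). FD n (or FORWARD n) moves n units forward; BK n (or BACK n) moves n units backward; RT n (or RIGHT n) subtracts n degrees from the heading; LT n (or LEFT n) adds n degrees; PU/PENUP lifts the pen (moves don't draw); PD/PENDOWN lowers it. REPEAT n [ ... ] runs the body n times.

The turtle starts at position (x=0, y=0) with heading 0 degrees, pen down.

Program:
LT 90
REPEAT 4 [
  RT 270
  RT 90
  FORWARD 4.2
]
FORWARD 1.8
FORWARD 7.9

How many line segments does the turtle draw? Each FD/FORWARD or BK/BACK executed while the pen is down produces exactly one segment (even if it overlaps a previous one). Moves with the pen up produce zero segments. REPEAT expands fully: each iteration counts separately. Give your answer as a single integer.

Answer: 6

Derivation:
Executing turtle program step by step:
Start: pos=(0,0), heading=0, pen down
LT 90: heading 0 -> 90
REPEAT 4 [
  -- iteration 1/4 --
  RT 270: heading 90 -> 180
  RT 90: heading 180 -> 90
  FD 4.2: (0,0) -> (0,4.2) [heading=90, draw]
  -- iteration 2/4 --
  RT 270: heading 90 -> 180
  RT 90: heading 180 -> 90
  FD 4.2: (0,4.2) -> (0,8.4) [heading=90, draw]
  -- iteration 3/4 --
  RT 270: heading 90 -> 180
  RT 90: heading 180 -> 90
  FD 4.2: (0,8.4) -> (0,12.6) [heading=90, draw]
  -- iteration 4/4 --
  RT 270: heading 90 -> 180
  RT 90: heading 180 -> 90
  FD 4.2: (0,12.6) -> (0,16.8) [heading=90, draw]
]
FD 1.8: (0,16.8) -> (0,18.6) [heading=90, draw]
FD 7.9: (0,18.6) -> (0,26.5) [heading=90, draw]
Final: pos=(0,26.5), heading=90, 6 segment(s) drawn
Segments drawn: 6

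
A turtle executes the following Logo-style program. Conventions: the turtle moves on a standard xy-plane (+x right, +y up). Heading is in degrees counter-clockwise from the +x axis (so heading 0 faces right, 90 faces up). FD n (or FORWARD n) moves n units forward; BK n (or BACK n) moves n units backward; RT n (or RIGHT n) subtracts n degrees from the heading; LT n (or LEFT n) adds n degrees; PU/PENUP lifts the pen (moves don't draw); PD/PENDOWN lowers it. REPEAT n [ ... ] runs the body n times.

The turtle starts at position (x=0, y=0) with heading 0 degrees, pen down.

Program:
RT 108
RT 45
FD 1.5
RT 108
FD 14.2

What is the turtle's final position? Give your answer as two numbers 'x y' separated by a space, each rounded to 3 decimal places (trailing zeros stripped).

Executing turtle program step by step:
Start: pos=(0,0), heading=0, pen down
RT 108: heading 0 -> 252
RT 45: heading 252 -> 207
FD 1.5: (0,0) -> (-1.337,-0.681) [heading=207, draw]
RT 108: heading 207 -> 99
FD 14.2: (-1.337,-0.681) -> (-3.558,13.344) [heading=99, draw]
Final: pos=(-3.558,13.344), heading=99, 2 segment(s) drawn

Answer: -3.558 13.344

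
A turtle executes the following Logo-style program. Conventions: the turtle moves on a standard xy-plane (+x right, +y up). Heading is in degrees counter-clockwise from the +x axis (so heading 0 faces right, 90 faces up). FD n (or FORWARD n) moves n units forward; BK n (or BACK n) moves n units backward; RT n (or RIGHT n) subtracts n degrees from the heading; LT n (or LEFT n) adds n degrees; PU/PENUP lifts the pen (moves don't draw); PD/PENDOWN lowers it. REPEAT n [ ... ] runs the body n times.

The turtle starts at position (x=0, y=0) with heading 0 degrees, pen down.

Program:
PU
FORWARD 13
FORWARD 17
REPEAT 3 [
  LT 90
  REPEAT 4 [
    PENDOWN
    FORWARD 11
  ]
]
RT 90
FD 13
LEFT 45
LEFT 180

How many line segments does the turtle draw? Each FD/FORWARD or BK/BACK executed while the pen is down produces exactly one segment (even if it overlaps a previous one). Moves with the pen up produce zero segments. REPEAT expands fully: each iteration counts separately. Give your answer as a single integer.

Answer: 13

Derivation:
Executing turtle program step by step:
Start: pos=(0,0), heading=0, pen down
PU: pen up
FD 13: (0,0) -> (13,0) [heading=0, move]
FD 17: (13,0) -> (30,0) [heading=0, move]
REPEAT 3 [
  -- iteration 1/3 --
  LT 90: heading 0 -> 90
  REPEAT 4 [
    -- iteration 1/4 --
    PD: pen down
    FD 11: (30,0) -> (30,11) [heading=90, draw]
    -- iteration 2/4 --
    PD: pen down
    FD 11: (30,11) -> (30,22) [heading=90, draw]
    -- iteration 3/4 --
    PD: pen down
    FD 11: (30,22) -> (30,33) [heading=90, draw]
    -- iteration 4/4 --
    PD: pen down
    FD 11: (30,33) -> (30,44) [heading=90, draw]
  ]
  -- iteration 2/3 --
  LT 90: heading 90 -> 180
  REPEAT 4 [
    -- iteration 1/4 --
    PD: pen down
    FD 11: (30,44) -> (19,44) [heading=180, draw]
    -- iteration 2/4 --
    PD: pen down
    FD 11: (19,44) -> (8,44) [heading=180, draw]
    -- iteration 3/4 --
    PD: pen down
    FD 11: (8,44) -> (-3,44) [heading=180, draw]
    -- iteration 4/4 --
    PD: pen down
    FD 11: (-3,44) -> (-14,44) [heading=180, draw]
  ]
  -- iteration 3/3 --
  LT 90: heading 180 -> 270
  REPEAT 4 [
    -- iteration 1/4 --
    PD: pen down
    FD 11: (-14,44) -> (-14,33) [heading=270, draw]
    -- iteration 2/4 --
    PD: pen down
    FD 11: (-14,33) -> (-14,22) [heading=270, draw]
    -- iteration 3/4 --
    PD: pen down
    FD 11: (-14,22) -> (-14,11) [heading=270, draw]
    -- iteration 4/4 --
    PD: pen down
    FD 11: (-14,11) -> (-14,0) [heading=270, draw]
  ]
]
RT 90: heading 270 -> 180
FD 13: (-14,0) -> (-27,0) [heading=180, draw]
LT 45: heading 180 -> 225
LT 180: heading 225 -> 45
Final: pos=(-27,0), heading=45, 13 segment(s) drawn
Segments drawn: 13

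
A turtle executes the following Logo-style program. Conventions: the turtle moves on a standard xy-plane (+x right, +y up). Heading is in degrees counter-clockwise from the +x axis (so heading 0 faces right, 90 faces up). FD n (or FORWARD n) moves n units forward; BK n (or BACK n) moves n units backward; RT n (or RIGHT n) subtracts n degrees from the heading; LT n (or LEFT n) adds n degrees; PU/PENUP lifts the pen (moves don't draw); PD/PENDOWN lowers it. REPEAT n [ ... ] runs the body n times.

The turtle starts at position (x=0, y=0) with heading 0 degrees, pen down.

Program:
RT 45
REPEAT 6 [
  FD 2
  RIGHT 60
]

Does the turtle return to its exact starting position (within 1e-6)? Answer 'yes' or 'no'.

Answer: yes

Derivation:
Executing turtle program step by step:
Start: pos=(0,0), heading=0, pen down
RT 45: heading 0 -> 315
REPEAT 6 [
  -- iteration 1/6 --
  FD 2: (0,0) -> (1.414,-1.414) [heading=315, draw]
  RT 60: heading 315 -> 255
  -- iteration 2/6 --
  FD 2: (1.414,-1.414) -> (0.897,-3.346) [heading=255, draw]
  RT 60: heading 255 -> 195
  -- iteration 3/6 --
  FD 2: (0.897,-3.346) -> (-1.035,-3.864) [heading=195, draw]
  RT 60: heading 195 -> 135
  -- iteration 4/6 --
  FD 2: (-1.035,-3.864) -> (-2.449,-2.449) [heading=135, draw]
  RT 60: heading 135 -> 75
  -- iteration 5/6 --
  FD 2: (-2.449,-2.449) -> (-1.932,-0.518) [heading=75, draw]
  RT 60: heading 75 -> 15
  -- iteration 6/6 --
  FD 2: (-1.932,-0.518) -> (0,0) [heading=15, draw]
  RT 60: heading 15 -> 315
]
Final: pos=(0,0), heading=315, 6 segment(s) drawn

Start position: (0, 0)
Final position: (0, 0)
Distance = 0; < 1e-6 -> CLOSED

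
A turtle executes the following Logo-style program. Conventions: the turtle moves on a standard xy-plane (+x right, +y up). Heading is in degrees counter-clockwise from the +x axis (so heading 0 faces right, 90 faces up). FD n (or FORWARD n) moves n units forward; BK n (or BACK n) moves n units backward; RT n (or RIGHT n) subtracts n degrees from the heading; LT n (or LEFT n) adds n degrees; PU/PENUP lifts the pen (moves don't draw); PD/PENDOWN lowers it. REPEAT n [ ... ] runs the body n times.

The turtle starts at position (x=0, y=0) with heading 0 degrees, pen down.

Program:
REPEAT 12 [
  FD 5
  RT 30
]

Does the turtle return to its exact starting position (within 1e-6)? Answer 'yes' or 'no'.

Answer: yes

Derivation:
Executing turtle program step by step:
Start: pos=(0,0), heading=0, pen down
REPEAT 12 [
  -- iteration 1/12 --
  FD 5: (0,0) -> (5,0) [heading=0, draw]
  RT 30: heading 0 -> 330
  -- iteration 2/12 --
  FD 5: (5,0) -> (9.33,-2.5) [heading=330, draw]
  RT 30: heading 330 -> 300
  -- iteration 3/12 --
  FD 5: (9.33,-2.5) -> (11.83,-6.83) [heading=300, draw]
  RT 30: heading 300 -> 270
  -- iteration 4/12 --
  FD 5: (11.83,-6.83) -> (11.83,-11.83) [heading=270, draw]
  RT 30: heading 270 -> 240
  -- iteration 5/12 --
  FD 5: (11.83,-11.83) -> (9.33,-16.16) [heading=240, draw]
  RT 30: heading 240 -> 210
  -- iteration 6/12 --
  FD 5: (9.33,-16.16) -> (5,-18.66) [heading=210, draw]
  RT 30: heading 210 -> 180
  -- iteration 7/12 --
  FD 5: (5,-18.66) -> (0,-18.66) [heading=180, draw]
  RT 30: heading 180 -> 150
  -- iteration 8/12 --
  FD 5: (0,-18.66) -> (-4.33,-16.16) [heading=150, draw]
  RT 30: heading 150 -> 120
  -- iteration 9/12 --
  FD 5: (-4.33,-16.16) -> (-6.83,-11.83) [heading=120, draw]
  RT 30: heading 120 -> 90
  -- iteration 10/12 --
  FD 5: (-6.83,-11.83) -> (-6.83,-6.83) [heading=90, draw]
  RT 30: heading 90 -> 60
  -- iteration 11/12 --
  FD 5: (-6.83,-6.83) -> (-4.33,-2.5) [heading=60, draw]
  RT 30: heading 60 -> 30
  -- iteration 12/12 --
  FD 5: (-4.33,-2.5) -> (0,0) [heading=30, draw]
  RT 30: heading 30 -> 0
]
Final: pos=(0,0), heading=0, 12 segment(s) drawn

Start position: (0, 0)
Final position: (0, 0)
Distance = 0; < 1e-6 -> CLOSED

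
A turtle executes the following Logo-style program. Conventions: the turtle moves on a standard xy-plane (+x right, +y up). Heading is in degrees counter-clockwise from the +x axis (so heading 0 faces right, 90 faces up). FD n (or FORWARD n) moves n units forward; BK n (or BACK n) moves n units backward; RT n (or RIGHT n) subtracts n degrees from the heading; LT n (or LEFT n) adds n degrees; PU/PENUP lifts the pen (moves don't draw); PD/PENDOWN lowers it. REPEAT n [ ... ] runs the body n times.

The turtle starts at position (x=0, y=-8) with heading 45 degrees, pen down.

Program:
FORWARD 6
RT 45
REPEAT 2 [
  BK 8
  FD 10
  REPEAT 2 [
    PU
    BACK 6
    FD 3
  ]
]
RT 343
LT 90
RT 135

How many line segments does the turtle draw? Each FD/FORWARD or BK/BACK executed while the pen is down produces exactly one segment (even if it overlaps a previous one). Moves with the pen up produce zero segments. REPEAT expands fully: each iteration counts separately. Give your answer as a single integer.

Answer: 3

Derivation:
Executing turtle program step by step:
Start: pos=(0,-8), heading=45, pen down
FD 6: (0,-8) -> (4.243,-3.757) [heading=45, draw]
RT 45: heading 45 -> 0
REPEAT 2 [
  -- iteration 1/2 --
  BK 8: (4.243,-3.757) -> (-3.757,-3.757) [heading=0, draw]
  FD 10: (-3.757,-3.757) -> (6.243,-3.757) [heading=0, draw]
  REPEAT 2 [
    -- iteration 1/2 --
    PU: pen up
    BK 6: (6.243,-3.757) -> (0.243,-3.757) [heading=0, move]
    FD 3: (0.243,-3.757) -> (3.243,-3.757) [heading=0, move]
    -- iteration 2/2 --
    PU: pen up
    BK 6: (3.243,-3.757) -> (-2.757,-3.757) [heading=0, move]
    FD 3: (-2.757,-3.757) -> (0.243,-3.757) [heading=0, move]
  ]
  -- iteration 2/2 --
  BK 8: (0.243,-3.757) -> (-7.757,-3.757) [heading=0, move]
  FD 10: (-7.757,-3.757) -> (2.243,-3.757) [heading=0, move]
  REPEAT 2 [
    -- iteration 1/2 --
    PU: pen up
    BK 6: (2.243,-3.757) -> (-3.757,-3.757) [heading=0, move]
    FD 3: (-3.757,-3.757) -> (-0.757,-3.757) [heading=0, move]
    -- iteration 2/2 --
    PU: pen up
    BK 6: (-0.757,-3.757) -> (-6.757,-3.757) [heading=0, move]
    FD 3: (-6.757,-3.757) -> (-3.757,-3.757) [heading=0, move]
  ]
]
RT 343: heading 0 -> 17
LT 90: heading 17 -> 107
RT 135: heading 107 -> 332
Final: pos=(-3.757,-3.757), heading=332, 3 segment(s) drawn
Segments drawn: 3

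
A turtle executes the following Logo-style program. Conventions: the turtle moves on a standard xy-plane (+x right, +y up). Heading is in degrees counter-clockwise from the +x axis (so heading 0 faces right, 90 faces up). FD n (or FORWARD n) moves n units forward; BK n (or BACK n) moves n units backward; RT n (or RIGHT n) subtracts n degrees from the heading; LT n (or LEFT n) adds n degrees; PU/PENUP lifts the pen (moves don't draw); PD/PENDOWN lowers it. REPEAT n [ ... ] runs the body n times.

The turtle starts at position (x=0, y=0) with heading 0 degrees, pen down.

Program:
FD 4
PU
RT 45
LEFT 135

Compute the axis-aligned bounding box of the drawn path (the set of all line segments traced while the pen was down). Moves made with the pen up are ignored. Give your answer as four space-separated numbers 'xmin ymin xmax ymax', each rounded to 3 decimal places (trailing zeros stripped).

Executing turtle program step by step:
Start: pos=(0,0), heading=0, pen down
FD 4: (0,0) -> (4,0) [heading=0, draw]
PU: pen up
RT 45: heading 0 -> 315
LT 135: heading 315 -> 90
Final: pos=(4,0), heading=90, 1 segment(s) drawn

Segment endpoints: x in {0, 4}, y in {0}
xmin=0, ymin=0, xmax=4, ymax=0

Answer: 0 0 4 0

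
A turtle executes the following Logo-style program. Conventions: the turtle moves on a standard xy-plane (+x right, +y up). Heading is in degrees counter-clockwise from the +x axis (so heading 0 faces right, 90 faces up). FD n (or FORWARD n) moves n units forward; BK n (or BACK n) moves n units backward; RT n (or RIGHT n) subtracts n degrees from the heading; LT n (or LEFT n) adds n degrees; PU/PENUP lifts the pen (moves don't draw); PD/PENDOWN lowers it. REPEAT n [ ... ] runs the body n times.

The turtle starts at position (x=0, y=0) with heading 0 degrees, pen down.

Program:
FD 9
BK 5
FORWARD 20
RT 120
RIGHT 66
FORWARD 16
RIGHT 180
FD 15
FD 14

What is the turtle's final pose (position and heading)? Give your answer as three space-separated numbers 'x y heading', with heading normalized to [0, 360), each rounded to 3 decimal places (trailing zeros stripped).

Executing turtle program step by step:
Start: pos=(0,0), heading=0, pen down
FD 9: (0,0) -> (9,0) [heading=0, draw]
BK 5: (9,0) -> (4,0) [heading=0, draw]
FD 20: (4,0) -> (24,0) [heading=0, draw]
RT 120: heading 0 -> 240
RT 66: heading 240 -> 174
FD 16: (24,0) -> (8.088,1.672) [heading=174, draw]
RT 180: heading 174 -> 354
FD 15: (8.088,1.672) -> (23.005,0.105) [heading=354, draw]
FD 14: (23.005,0.105) -> (36.929,-1.359) [heading=354, draw]
Final: pos=(36.929,-1.359), heading=354, 6 segment(s) drawn

Answer: 36.929 -1.359 354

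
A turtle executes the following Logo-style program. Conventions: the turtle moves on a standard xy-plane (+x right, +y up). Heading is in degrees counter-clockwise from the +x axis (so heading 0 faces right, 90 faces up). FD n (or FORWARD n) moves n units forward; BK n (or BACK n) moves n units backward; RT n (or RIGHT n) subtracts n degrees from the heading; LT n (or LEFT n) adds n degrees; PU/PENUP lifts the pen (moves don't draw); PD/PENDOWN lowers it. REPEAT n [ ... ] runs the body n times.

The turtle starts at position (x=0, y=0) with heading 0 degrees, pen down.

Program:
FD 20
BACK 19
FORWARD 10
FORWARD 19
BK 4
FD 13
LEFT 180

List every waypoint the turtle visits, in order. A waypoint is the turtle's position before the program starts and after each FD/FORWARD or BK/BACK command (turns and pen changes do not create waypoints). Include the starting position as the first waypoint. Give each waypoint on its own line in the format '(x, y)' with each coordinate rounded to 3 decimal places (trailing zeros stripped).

Executing turtle program step by step:
Start: pos=(0,0), heading=0, pen down
FD 20: (0,0) -> (20,0) [heading=0, draw]
BK 19: (20,0) -> (1,0) [heading=0, draw]
FD 10: (1,0) -> (11,0) [heading=0, draw]
FD 19: (11,0) -> (30,0) [heading=0, draw]
BK 4: (30,0) -> (26,0) [heading=0, draw]
FD 13: (26,0) -> (39,0) [heading=0, draw]
LT 180: heading 0 -> 180
Final: pos=(39,0), heading=180, 6 segment(s) drawn
Waypoints (7 total):
(0, 0)
(20, 0)
(1, 0)
(11, 0)
(30, 0)
(26, 0)
(39, 0)

Answer: (0, 0)
(20, 0)
(1, 0)
(11, 0)
(30, 0)
(26, 0)
(39, 0)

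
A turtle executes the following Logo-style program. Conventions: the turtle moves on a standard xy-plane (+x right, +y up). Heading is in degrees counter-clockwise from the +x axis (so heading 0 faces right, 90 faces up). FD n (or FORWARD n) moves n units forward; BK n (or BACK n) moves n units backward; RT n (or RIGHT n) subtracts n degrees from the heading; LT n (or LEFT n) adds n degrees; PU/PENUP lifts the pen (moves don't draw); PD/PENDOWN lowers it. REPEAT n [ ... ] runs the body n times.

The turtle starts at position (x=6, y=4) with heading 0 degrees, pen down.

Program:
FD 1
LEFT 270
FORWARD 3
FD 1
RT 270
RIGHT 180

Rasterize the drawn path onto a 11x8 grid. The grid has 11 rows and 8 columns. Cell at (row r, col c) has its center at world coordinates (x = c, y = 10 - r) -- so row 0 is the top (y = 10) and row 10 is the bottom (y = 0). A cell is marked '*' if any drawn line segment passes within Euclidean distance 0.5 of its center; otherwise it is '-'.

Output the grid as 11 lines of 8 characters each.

Answer: --------
--------
--------
--------
--------
--------
------**
-------*
-------*
-------*
-------*

Derivation:
Segment 0: (6,4) -> (7,4)
Segment 1: (7,4) -> (7,1)
Segment 2: (7,1) -> (7,0)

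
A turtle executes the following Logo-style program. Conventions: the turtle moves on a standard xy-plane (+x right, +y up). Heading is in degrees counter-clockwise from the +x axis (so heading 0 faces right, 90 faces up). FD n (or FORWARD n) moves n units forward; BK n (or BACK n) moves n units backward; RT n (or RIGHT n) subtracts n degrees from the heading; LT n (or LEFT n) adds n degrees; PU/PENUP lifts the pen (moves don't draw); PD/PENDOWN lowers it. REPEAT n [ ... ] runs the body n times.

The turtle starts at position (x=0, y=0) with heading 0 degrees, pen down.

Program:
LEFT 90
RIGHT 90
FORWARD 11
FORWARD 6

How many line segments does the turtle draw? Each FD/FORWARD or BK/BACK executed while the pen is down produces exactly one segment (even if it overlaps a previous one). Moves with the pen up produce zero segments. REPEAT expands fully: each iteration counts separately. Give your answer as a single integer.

Answer: 2

Derivation:
Executing turtle program step by step:
Start: pos=(0,0), heading=0, pen down
LT 90: heading 0 -> 90
RT 90: heading 90 -> 0
FD 11: (0,0) -> (11,0) [heading=0, draw]
FD 6: (11,0) -> (17,0) [heading=0, draw]
Final: pos=(17,0), heading=0, 2 segment(s) drawn
Segments drawn: 2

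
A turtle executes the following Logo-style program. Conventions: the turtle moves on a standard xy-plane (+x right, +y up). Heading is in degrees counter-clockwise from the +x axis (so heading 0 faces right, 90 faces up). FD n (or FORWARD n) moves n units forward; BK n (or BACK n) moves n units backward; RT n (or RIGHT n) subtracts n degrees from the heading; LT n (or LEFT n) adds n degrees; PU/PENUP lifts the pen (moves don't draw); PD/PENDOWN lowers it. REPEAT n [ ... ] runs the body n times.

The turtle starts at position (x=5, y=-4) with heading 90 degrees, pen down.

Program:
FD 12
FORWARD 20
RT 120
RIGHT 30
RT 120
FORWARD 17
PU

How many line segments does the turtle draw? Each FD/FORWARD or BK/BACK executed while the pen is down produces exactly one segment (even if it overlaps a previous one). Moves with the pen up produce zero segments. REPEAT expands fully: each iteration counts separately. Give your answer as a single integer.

Answer: 3

Derivation:
Executing turtle program step by step:
Start: pos=(5,-4), heading=90, pen down
FD 12: (5,-4) -> (5,8) [heading=90, draw]
FD 20: (5,8) -> (5,28) [heading=90, draw]
RT 120: heading 90 -> 330
RT 30: heading 330 -> 300
RT 120: heading 300 -> 180
FD 17: (5,28) -> (-12,28) [heading=180, draw]
PU: pen up
Final: pos=(-12,28), heading=180, 3 segment(s) drawn
Segments drawn: 3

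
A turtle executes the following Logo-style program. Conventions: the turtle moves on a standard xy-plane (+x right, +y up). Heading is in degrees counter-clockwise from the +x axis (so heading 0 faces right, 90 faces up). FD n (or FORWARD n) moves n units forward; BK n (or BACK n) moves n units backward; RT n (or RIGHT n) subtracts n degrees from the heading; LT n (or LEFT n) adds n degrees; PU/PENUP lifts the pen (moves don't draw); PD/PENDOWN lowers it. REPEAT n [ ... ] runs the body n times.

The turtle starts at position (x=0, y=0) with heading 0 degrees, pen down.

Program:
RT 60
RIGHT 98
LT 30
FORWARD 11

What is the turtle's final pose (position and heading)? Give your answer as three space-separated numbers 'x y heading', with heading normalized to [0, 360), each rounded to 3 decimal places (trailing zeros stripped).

Answer: -6.772 -8.668 232

Derivation:
Executing turtle program step by step:
Start: pos=(0,0), heading=0, pen down
RT 60: heading 0 -> 300
RT 98: heading 300 -> 202
LT 30: heading 202 -> 232
FD 11: (0,0) -> (-6.772,-8.668) [heading=232, draw]
Final: pos=(-6.772,-8.668), heading=232, 1 segment(s) drawn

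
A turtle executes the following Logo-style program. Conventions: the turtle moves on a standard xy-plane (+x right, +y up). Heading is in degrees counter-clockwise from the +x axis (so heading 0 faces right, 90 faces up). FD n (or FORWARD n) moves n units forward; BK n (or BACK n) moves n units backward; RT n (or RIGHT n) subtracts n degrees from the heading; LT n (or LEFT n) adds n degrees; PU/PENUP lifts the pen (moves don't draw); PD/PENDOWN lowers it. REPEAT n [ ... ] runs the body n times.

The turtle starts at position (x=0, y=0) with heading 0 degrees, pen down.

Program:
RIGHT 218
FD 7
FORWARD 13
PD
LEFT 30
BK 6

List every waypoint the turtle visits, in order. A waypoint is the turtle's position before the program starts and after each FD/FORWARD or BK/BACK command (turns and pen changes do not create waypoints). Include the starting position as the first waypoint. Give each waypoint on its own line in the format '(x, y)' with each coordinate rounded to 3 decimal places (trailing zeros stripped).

Executing turtle program step by step:
Start: pos=(0,0), heading=0, pen down
RT 218: heading 0 -> 142
FD 7: (0,0) -> (-5.516,4.31) [heading=142, draw]
FD 13: (-5.516,4.31) -> (-15.76,12.313) [heading=142, draw]
PD: pen down
LT 30: heading 142 -> 172
BK 6: (-15.76,12.313) -> (-9.819,11.478) [heading=172, draw]
Final: pos=(-9.819,11.478), heading=172, 3 segment(s) drawn
Waypoints (4 total):
(0, 0)
(-5.516, 4.31)
(-15.76, 12.313)
(-9.819, 11.478)

Answer: (0, 0)
(-5.516, 4.31)
(-15.76, 12.313)
(-9.819, 11.478)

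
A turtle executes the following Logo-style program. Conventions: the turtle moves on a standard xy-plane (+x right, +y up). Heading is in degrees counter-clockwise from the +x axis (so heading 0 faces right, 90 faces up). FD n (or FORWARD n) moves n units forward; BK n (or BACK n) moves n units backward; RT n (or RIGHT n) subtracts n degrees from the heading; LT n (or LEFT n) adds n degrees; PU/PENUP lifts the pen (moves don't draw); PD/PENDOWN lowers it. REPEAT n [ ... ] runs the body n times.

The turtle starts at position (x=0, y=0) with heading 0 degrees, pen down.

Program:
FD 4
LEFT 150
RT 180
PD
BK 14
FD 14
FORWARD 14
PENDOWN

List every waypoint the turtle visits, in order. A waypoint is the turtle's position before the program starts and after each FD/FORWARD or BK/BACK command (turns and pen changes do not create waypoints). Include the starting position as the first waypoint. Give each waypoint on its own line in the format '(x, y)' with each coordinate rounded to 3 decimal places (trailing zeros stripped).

Answer: (0, 0)
(4, 0)
(-8.124, 7)
(4, 0)
(16.124, -7)

Derivation:
Executing turtle program step by step:
Start: pos=(0,0), heading=0, pen down
FD 4: (0,0) -> (4,0) [heading=0, draw]
LT 150: heading 0 -> 150
RT 180: heading 150 -> 330
PD: pen down
BK 14: (4,0) -> (-8.124,7) [heading=330, draw]
FD 14: (-8.124,7) -> (4,0) [heading=330, draw]
FD 14: (4,0) -> (16.124,-7) [heading=330, draw]
PD: pen down
Final: pos=(16.124,-7), heading=330, 4 segment(s) drawn
Waypoints (5 total):
(0, 0)
(4, 0)
(-8.124, 7)
(4, 0)
(16.124, -7)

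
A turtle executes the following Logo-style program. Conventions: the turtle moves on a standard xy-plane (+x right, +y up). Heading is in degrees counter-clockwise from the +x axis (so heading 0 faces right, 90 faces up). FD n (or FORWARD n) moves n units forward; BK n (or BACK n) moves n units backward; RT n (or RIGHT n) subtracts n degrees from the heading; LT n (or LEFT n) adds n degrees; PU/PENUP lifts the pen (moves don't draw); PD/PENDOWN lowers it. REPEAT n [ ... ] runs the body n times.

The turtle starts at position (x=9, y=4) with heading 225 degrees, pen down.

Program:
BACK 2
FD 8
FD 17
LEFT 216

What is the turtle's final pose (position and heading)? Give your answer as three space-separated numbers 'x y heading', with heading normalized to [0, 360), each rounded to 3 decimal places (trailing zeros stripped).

Executing turtle program step by step:
Start: pos=(9,4), heading=225, pen down
BK 2: (9,4) -> (10.414,5.414) [heading=225, draw]
FD 8: (10.414,5.414) -> (4.757,-0.243) [heading=225, draw]
FD 17: (4.757,-0.243) -> (-7.263,-12.263) [heading=225, draw]
LT 216: heading 225 -> 81
Final: pos=(-7.263,-12.263), heading=81, 3 segment(s) drawn

Answer: -7.263 -12.263 81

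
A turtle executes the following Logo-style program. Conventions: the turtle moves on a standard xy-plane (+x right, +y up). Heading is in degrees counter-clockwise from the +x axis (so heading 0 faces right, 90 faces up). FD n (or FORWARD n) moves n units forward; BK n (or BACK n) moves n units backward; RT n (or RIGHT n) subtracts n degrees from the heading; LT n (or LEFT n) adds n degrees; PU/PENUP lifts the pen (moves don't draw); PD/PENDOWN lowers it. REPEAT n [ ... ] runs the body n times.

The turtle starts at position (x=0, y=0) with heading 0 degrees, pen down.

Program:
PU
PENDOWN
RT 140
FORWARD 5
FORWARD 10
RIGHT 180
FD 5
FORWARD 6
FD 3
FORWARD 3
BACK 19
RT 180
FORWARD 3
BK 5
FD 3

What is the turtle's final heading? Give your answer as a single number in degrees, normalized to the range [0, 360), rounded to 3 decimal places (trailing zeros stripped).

Executing turtle program step by step:
Start: pos=(0,0), heading=0, pen down
PU: pen up
PD: pen down
RT 140: heading 0 -> 220
FD 5: (0,0) -> (-3.83,-3.214) [heading=220, draw]
FD 10: (-3.83,-3.214) -> (-11.491,-9.642) [heading=220, draw]
RT 180: heading 220 -> 40
FD 5: (-11.491,-9.642) -> (-7.66,-6.428) [heading=40, draw]
FD 6: (-7.66,-6.428) -> (-3.064,-2.571) [heading=40, draw]
FD 3: (-3.064,-2.571) -> (-0.766,-0.643) [heading=40, draw]
FD 3: (-0.766,-0.643) -> (1.532,1.286) [heading=40, draw]
BK 19: (1.532,1.286) -> (-13.023,-10.927) [heading=40, draw]
RT 180: heading 40 -> 220
FD 3: (-13.023,-10.927) -> (-15.321,-12.856) [heading=220, draw]
BK 5: (-15.321,-12.856) -> (-11.491,-9.642) [heading=220, draw]
FD 3: (-11.491,-9.642) -> (-13.789,-11.57) [heading=220, draw]
Final: pos=(-13.789,-11.57), heading=220, 10 segment(s) drawn

Answer: 220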